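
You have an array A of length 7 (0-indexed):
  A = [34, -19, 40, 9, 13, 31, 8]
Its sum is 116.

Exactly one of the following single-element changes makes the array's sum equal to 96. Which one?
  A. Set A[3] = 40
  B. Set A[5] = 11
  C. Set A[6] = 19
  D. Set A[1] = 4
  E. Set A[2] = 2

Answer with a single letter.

Answer: B

Derivation:
Option A: A[3] 9->40, delta=31, new_sum=116+(31)=147
Option B: A[5] 31->11, delta=-20, new_sum=116+(-20)=96 <-- matches target
Option C: A[6] 8->19, delta=11, new_sum=116+(11)=127
Option D: A[1] -19->4, delta=23, new_sum=116+(23)=139
Option E: A[2] 40->2, delta=-38, new_sum=116+(-38)=78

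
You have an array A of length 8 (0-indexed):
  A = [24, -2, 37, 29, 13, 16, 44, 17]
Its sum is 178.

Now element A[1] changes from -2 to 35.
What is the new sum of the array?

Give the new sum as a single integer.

Old value at index 1: -2
New value at index 1: 35
Delta = 35 - -2 = 37
New sum = old_sum + delta = 178 + (37) = 215

Answer: 215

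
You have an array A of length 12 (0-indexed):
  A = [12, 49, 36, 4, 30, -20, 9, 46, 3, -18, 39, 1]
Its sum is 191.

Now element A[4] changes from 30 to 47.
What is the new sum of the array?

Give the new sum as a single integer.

Old value at index 4: 30
New value at index 4: 47
Delta = 47 - 30 = 17
New sum = old_sum + delta = 191 + (17) = 208

Answer: 208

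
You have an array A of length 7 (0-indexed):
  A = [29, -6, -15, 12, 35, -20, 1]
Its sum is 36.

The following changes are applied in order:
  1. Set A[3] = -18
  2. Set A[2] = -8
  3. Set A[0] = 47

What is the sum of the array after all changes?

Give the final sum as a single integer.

Answer: 31

Derivation:
Initial sum: 36
Change 1: A[3] 12 -> -18, delta = -30, sum = 6
Change 2: A[2] -15 -> -8, delta = 7, sum = 13
Change 3: A[0] 29 -> 47, delta = 18, sum = 31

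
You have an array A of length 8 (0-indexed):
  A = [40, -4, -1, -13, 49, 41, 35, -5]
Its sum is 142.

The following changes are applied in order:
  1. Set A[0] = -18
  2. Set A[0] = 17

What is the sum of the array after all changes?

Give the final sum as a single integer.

Initial sum: 142
Change 1: A[0] 40 -> -18, delta = -58, sum = 84
Change 2: A[0] -18 -> 17, delta = 35, sum = 119

Answer: 119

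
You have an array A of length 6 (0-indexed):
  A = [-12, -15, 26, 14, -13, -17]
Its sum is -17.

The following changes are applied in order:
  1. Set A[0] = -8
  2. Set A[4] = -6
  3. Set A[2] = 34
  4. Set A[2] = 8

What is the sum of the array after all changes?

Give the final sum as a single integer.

Initial sum: -17
Change 1: A[0] -12 -> -8, delta = 4, sum = -13
Change 2: A[4] -13 -> -6, delta = 7, sum = -6
Change 3: A[2] 26 -> 34, delta = 8, sum = 2
Change 4: A[2] 34 -> 8, delta = -26, sum = -24

Answer: -24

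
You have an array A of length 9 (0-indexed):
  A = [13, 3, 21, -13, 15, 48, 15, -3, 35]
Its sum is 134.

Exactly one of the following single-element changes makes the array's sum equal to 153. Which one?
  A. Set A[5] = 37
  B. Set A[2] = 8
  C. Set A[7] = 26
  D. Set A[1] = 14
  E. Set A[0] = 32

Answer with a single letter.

Option A: A[5] 48->37, delta=-11, new_sum=134+(-11)=123
Option B: A[2] 21->8, delta=-13, new_sum=134+(-13)=121
Option C: A[7] -3->26, delta=29, new_sum=134+(29)=163
Option D: A[1] 3->14, delta=11, new_sum=134+(11)=145
Option E: A[0] 13->32, delta=19, new_sum=134+(19)=153 <-- matches target

Answer: E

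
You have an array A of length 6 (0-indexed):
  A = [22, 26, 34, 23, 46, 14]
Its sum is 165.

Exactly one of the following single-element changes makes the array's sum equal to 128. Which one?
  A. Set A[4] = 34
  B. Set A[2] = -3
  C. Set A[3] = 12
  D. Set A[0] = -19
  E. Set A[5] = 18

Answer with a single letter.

Option A: A[4] 46->34, delta=-12, new_sum=165+(-12)=153
Option B: A[2] 34->-3, delta=-37, new_sum=165+(-37)=128 <-- matches target
Option C: A[3] 23->12, delta=-11, new_sum=165+(-11)=154
Option D: A[0] 22->-19, delta=-41, new_sum=165+(-41)=124
Option E: A[5] 14->18, delta=4, new_sum=165+(4)=169

Answer: B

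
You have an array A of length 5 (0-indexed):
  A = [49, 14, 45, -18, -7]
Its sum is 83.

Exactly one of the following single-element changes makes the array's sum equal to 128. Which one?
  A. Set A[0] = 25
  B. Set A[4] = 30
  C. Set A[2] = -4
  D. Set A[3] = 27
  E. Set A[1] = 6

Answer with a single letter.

Option A: A[0] 49->25, delta=-24, new_sum=83+(-24)=59
Option B: A[4] -7->30, delta=37, new_sum=83+(37)=120
Option C: A[2] 45->-4, delta=-49, new_sum=83+(-49)=34
Option D: A[3] -18->27, delta=45, new_sum=83+(45)=128 <-- matches target
Option E: A[1] 14->6, delta=-8, new_sum=83+(-8)=75

Answer: D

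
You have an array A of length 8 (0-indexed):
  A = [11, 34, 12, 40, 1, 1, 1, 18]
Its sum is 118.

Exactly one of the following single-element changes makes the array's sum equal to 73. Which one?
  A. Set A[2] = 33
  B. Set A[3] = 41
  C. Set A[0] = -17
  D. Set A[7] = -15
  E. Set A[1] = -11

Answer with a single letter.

Answer: E

Derivation:
Option A: A[2] 12->33, delta=21, new_sum=118+(21)=139
Option B: A[3] 40->41, delta=1, new_sum=118+(1)=119
Option C: A[0] 11->-17, delta=-28, new_sum=118+(-28)=90
Option D: A[7] 18->-15, delta=-33, new_sum=118+(-33)=85
Option E: A[1] 34->-11, delta=-45, new_sum=118+(-45)=73 <-- matches target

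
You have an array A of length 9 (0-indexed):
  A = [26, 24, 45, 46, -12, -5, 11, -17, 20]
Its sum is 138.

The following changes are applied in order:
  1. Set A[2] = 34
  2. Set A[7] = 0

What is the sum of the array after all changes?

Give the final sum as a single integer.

Answer: 144

Derivation:
Initial sum: 138
Change 1: A[2] 45 -> 34, delta = -11, sum = 127
Change 2: A[7] -17 -> 0, delta = 17, sum = 144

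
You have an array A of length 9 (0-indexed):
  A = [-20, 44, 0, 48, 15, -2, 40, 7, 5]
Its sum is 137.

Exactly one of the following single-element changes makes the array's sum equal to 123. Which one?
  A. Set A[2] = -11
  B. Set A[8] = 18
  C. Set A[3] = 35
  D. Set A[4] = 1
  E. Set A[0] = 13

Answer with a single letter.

Answer: D

Derivation:
Option A: A[2] 0->-11, delta=-11, new_sum=137+(-11)=126
Option B: A[8] 5->18, delta=13, new_sum=137+(13)=150
Option C: A[3] 48->35, delta=-13, new_sum=137+(-13)=124
Option D: A[4] 15->1, delta=-14, new_sum=137+(-14)=123 <-- matches target
Option E: A[0] -20->13, delta=33, new_sum=137+(33)=170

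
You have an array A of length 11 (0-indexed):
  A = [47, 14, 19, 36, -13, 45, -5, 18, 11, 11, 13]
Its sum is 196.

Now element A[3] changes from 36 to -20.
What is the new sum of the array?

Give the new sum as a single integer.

Answer: 140

Derivation:
Old value at index 3: 36
New value at index 3: -20
Delta = -20 - 36 = -56
New sum = old_sum + delta = 196 + (-56) = 140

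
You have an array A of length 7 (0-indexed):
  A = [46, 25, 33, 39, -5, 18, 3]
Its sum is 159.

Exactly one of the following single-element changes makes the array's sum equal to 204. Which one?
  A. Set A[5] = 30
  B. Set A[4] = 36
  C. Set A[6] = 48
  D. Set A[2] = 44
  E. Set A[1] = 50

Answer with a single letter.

Answer: C

Derivation:
Option A: A[5] 18->30, delta=12, new_sum=159+(12)=171
Option B: A[4] -5->36, delta=41, new_sum=159+(41)=200
Option C: A[6] 3->48, delta=45, new_sum=159+(45)=204 <-- matches target
Option D: A[2] 33->44, delta=11, new_sum=159+(11)=170
Option E: A[1] 25->50, delta=25, new_sum=159+(25)=184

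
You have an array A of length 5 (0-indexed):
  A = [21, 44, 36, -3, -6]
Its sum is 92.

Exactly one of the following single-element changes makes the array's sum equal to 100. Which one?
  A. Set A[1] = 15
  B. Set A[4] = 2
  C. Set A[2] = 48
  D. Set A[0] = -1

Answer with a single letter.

Option A: A[1] 44->15, delta=-29, new_sum=92+(-29)=63
Option B: A[4] -6->2, delta=8, new_sum=92+(8)=100 <-- matches target
Option C: A[2] 36->48, delta=12, new_sum=92+(12)=104
Option D: A[0] 21->-1, delta=-22, new_sum=92+(-22)=70

Answer: B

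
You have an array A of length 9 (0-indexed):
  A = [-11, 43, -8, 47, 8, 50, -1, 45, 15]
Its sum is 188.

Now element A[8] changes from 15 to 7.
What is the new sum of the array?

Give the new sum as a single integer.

Answer: 180

Derivation:
Old value at index 8: 15
New value at index 8: 7
Delta = 7 - 15 = -8
New sum = old_sum + delta = 188 + (-8) = 180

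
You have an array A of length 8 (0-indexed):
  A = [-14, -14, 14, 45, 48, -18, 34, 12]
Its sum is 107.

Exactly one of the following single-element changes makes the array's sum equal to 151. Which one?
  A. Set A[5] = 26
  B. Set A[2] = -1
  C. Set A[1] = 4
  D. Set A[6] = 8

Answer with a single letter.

Option A: A[5] -18->26, delta=44, new_sum=107+(44)=151 <-- matches target
Option B: A[2] 14->-1, delta=-15, new_sum=107+(-15)=92
Option C: A[1] -14->4, delta=18, new_sum=107+(18)=125
Option D: A[6] 34->8, delta=-26, new_sum=107+(-26)=81

Answer: A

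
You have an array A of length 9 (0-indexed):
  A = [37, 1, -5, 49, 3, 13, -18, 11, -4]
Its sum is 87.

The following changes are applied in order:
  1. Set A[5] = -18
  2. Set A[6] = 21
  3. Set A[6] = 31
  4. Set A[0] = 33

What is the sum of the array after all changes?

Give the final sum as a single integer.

Answer: 101

Derivation:
Initial sum: 87
Change 1: A[5] 13 -> -18, delta = -31, sum = 56
Change 2: A[6] -18 -> 21, delta = 39, sum = 95
Change 3: A[6] 21 -> 31, delta = 10, sum = 105
Change 4: A[0] 37 -> 33, delta = -4, sum = 101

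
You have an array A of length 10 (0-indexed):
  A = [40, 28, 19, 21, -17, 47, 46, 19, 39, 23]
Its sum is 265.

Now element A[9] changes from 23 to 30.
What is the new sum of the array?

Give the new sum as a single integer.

Answer: 272

Derivation:
Old value at index 9: 23
New value at index 9: 30
Delta = 30 - 23 = 7
New sum = old_sum + delta = 265 + (7) = 272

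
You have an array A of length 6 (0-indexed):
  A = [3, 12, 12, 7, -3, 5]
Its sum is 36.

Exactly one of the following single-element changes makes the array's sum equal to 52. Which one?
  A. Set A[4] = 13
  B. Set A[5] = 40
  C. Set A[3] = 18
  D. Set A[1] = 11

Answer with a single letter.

Option A: A[4] -3->13, delta=16, new_sum=36+(16)=52 <-- matches target
Option B: A[5] 5->40, delta=35, new_sum=36+(35)=71
Option C: A[3] 7->18, delta=11, new_sum=36+(11)=47
Option D: A[1] 12->11, delta=-1, new_sum=36+(-1)=35

Answer: A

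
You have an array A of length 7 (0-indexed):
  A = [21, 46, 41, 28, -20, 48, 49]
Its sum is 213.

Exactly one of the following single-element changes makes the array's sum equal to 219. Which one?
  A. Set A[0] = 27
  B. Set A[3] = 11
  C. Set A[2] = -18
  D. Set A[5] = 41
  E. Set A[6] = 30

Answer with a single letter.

Option A: A[0] 21->27, delta=6, new_sum=213+(6)=219 <-- matches target
Option B: A[3] 28->11, delta=-17, new_sum=213+(-17)=196
Option C: A[2] 41->-18, delta=-59, new_sum=213+(-59)=154
Option D: A[5] 48->41, delta=-7, new_sum=213+(-7)=206
Option E: A[6] 49->30, delta=-19, new_sum=213+(-19)=194

Answer: A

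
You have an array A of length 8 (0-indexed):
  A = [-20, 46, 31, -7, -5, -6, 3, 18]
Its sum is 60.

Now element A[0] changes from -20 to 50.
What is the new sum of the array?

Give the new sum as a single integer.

Answer: 130

Derivation:
Old value at index 0: -20
New value at index 0: 50
Delta = 50 - -20 = 70
New sum = old_sum + delta = 60 + (70) = 130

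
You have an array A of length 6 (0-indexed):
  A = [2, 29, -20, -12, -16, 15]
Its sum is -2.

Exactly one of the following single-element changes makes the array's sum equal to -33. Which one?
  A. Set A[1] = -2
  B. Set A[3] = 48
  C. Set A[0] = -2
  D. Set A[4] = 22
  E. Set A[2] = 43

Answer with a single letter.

Option A: A[1] 29->-2, delta=-31, new_sum=-2+(-31)=-33 <-- matches target
Option B: A[3] -12->48, delta=60, new_sum=-2+(60)=58
Option C: A[0] 2->-2, delta=-4, new_sum=-2+(-4)=-6
Option D: A[4] -16->22, delta=38, new_sum=-2+(38)=36
Option E: A[2] -20->43, delta=63, new_sum=-2+(63)=61

Answer: A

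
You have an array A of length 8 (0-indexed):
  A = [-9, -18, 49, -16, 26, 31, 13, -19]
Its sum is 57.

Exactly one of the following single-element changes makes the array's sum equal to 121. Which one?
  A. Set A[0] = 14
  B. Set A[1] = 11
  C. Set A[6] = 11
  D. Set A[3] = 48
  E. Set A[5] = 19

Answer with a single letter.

Option A: A[0] -9->14, delta=23, new_sum=57+(23)=80
Option B: A[1] -18->11, delta=29, new_sum=57+(29)=86
Option C: A[6] 13->11, delta=-2, new_sum=57+(-2)=55
Option D: A[3] -16->48, delta=64, new_sum=57+(64)=121 <-- matches target
Option E: A[5] 31->19, delta=-12, new_sum=57+(-12)=45

Answer: D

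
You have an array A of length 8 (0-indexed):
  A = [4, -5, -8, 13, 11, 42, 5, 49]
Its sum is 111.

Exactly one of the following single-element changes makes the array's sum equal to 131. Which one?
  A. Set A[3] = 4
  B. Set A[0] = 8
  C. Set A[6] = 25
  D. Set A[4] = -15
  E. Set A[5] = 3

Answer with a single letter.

Answer: C

Derivation:
Option A: A[3] 13->4, delta=-9, new_sum=111+(-9)=102
Option B: A[0] 4->8, delta=4, new_sum=111+(4)=115
Option C: A[6] 5->25, delta=20, new_sum=111+(20)=131 <-- matches target
Option D: A[4] 11->-15, delta=-26, new_sum=111+(-26)=85
Option E: A[5] 42->3, delta=-39, new_sum=111+(-39)=72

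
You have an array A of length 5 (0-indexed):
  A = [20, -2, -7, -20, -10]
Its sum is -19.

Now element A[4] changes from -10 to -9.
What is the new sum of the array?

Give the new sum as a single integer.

Answer: -18

Derivation:
Old value at index 4: -10
New value at index 4: -9
Delta = -9 - -10 = 1
New sum = old_sum + delta = -19 + (1) = -18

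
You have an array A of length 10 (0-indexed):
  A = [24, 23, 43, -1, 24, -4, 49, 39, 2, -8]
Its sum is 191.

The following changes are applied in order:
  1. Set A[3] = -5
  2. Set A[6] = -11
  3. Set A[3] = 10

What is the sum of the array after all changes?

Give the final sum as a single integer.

Initial sum: 191
Change 1: A[3] -1 -> -5, delta = -4, sum = 187
Change 2: A[6] 49 -> -11, delta = -60, sum = 127
Change 3: A[3] -5 -> 10, delta = 15, sum = 142

Answer: 142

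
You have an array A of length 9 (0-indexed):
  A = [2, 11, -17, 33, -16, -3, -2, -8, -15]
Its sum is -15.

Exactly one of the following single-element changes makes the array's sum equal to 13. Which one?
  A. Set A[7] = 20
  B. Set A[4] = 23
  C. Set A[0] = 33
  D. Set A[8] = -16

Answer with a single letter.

Option A: A[7] -8->20, delta=28, new_sum=-15+(28)=13 <-- matches target
Option B: A[4] -16->23, delta=39, new_sum=-15+(39)=24
Option C: A[0] 2->33, delta=31, new_sum=-15+(31)=16
Option D: A[8] -15->-16, delta=-1, new_sum=-15+(-1)=-16

Answer: A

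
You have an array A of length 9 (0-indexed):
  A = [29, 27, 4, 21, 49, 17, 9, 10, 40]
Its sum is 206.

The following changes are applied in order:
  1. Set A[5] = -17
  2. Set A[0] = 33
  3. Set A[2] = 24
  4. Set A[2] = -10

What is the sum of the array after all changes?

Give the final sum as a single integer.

Initial sum: 206
Change 1: A[5] 17 -> -17, delta = -34, sum = 172
Change 2: A[0] 29 -> 33, delta = 4, sum = 176
Change 3: A[2] 4 -> 24, delta = 20, sum = 196
Change 4: A[2] 24 -> -10, delta = -34, sum = 162

Answer: 162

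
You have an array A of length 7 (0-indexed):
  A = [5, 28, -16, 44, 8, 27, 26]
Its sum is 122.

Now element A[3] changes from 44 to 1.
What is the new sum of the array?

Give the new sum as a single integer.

Old value at index 3: 44
New value at index 3: 1
Delta = 1 - 44 = -43
New sum = old_sum + delta = 122 + (-43) = 79

Answer: 79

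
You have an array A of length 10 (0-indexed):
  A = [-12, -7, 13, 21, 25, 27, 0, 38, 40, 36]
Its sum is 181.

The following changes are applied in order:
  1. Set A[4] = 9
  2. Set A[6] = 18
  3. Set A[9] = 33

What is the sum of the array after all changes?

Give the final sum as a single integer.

Answer: 180

Derivation:
Initial sum: 181
Change 1: A[4] 25 -> 9, delta = -16, sum = 165
Change 2: A[6] 0 -> 18, delta = 18, sum = 183
Change 3: A[9] 36 -> 33, delta = -3, sum = 180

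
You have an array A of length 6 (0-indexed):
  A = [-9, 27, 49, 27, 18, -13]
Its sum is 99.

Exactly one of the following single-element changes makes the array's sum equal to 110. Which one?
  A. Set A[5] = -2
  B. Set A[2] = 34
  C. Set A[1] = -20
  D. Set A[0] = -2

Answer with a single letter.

Answer: A

Derivation:
Option A: A[5] -13->-2, delta=11, new_sum=99+(11)=110 <-- matches target
Option B: A[2] 49->34, delta=-15, new_sum=99+(-15)=84
Option C: A[1] 27->-20, delta=-47, new_sum=99+(-47)=52
Option D: A[0] -9->-2, delta=7, new_sum=99+(7)=106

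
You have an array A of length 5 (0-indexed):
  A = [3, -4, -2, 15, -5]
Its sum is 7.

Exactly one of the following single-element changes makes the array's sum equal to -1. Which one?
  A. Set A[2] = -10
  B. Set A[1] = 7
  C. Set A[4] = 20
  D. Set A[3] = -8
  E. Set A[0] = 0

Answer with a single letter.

Answer: A

Derivation:
Option A: A[2] -2->-10, delta=-8, new_sum=7+(-8)=-1 <-- matches target
Option B: A[1] -4->7, delta=11, new_sum=7+(11)=18
Option C: A[4] -5->20, delta=25, new_sum=7+(25)=32
Option D: A[3] 15->-8, delta=-23, new_sum=7+(-23)=-16
Option E: A[0] 3->0, delta=-3, new_sum=7+(-3)=4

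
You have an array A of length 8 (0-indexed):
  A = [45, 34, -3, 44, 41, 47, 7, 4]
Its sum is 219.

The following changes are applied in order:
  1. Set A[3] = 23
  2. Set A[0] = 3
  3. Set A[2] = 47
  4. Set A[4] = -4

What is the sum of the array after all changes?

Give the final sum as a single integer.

Initial sum: 219
Change 1: A[3] 44 -> 23, delta = -21, sum = 198
Change 2: A[0] 45 -> 3, delta = -42, sum = 156
Change 3: A[2] -3 -> 47, delta = 50, sum = 206
Change 4: A[4] 41 -> -4, delta = -45, sum = 161

Answer: 161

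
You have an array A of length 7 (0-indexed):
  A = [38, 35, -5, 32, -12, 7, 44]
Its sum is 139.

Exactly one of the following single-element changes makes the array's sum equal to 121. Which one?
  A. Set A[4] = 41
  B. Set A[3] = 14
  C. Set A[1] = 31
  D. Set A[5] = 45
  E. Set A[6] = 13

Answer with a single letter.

Answer: B

Derivation:
Option A: A[4] -12->41, delta=53, new_sum=139+(53)=192
Option B: A[3] 32->14, delta=-18, new_sum=139+(-18)=121 <-- matches target
Option C: A[1] 35->31, delta=-4, new_sum=139+(-4)=135
Option D: A[5] 7->45, delta=38, new_sum=139+(38)=177
Option E: A[6] 44->13, delta=-31, new_sum=139+(-31)=108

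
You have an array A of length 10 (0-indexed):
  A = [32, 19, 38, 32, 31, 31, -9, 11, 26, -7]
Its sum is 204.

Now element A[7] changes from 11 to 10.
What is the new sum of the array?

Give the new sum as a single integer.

Old value at index 7: 11
New value at index 7: 10
Delta = 10 - 11 = -1
New sum = old_sum + delta = 204 + (-1) = 203

Answer: 203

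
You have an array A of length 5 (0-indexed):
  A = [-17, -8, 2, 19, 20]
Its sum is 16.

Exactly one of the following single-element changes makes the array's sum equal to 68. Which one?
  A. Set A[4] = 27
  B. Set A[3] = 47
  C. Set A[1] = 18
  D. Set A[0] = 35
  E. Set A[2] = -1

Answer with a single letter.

Answer: D

Derivation:
Option A: A[4] 20->27, delta=7, new_sum=16+(7)=23
Option B: A[3] 19->47, delta=28, new_sum=16+(28)=44
Option C: A[1] -8->18, delta=26, new_sum=16+(26)=42
Option D: A[0] -17->35, delta=52, new_sum=16+(52)=68 <-- matches target
Option E: A[2] 2->-1, delta=-3, new_sum=16+(-3)=13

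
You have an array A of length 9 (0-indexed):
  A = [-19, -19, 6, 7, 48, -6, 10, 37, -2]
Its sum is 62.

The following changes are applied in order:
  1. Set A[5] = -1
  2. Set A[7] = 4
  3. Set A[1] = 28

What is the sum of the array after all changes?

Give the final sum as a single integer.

Initial sum: 62
Change 1: A[5] -6 -> -1, delta = 5, sum = 67
Change 2: A[7] 37 -> 4, delta = -33, sum = 34
Change 3: A[1] -19 -> 28, delta = 47, sum = 81

Answer: 81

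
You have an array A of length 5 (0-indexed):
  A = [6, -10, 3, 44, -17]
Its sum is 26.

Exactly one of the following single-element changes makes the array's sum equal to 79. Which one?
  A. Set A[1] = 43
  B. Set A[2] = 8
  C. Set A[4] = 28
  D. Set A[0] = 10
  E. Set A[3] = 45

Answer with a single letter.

Option A: A[1] -10->43, delta=53, new_sum=26+(53)=79 <-- matches target
Option B: A[2] 3->8, delta=5, new_sum=26+(5)=31
Option C: A[4] -17->28, delta=45, new_sum=26+(45)=71
Option D: A[0] 6->10, delta=4, new_sum=26+(4)=30
Option E: A[3] 44->45, delta=1, new_sum=26+(1)=27

Answer: A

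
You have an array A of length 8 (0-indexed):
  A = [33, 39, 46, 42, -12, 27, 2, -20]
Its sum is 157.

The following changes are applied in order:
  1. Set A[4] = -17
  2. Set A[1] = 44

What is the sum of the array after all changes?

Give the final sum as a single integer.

Answer: 157

Derivation:
Initial sum: 157
Change 1: A[4] -12 -> -17, delta = -5, sum = 152
Change 2: A[1] 39 -> 44, delta = 5, sum = 157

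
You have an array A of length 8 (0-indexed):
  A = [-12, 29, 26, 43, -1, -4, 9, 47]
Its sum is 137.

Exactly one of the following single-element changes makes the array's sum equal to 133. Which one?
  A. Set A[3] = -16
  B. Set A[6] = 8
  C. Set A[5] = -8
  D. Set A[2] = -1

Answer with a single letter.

Answer: C

Derivation:
Option A: A[3] 43->-16, delta=-59, new_sum=137+(-59)=78
Option B: A[6] 9->8, delta=-1, new_sum=137+(-1)=136
Option C: A[5] -4->-8, delta=-4, new_sum=137+(-4)=133 <-- matches target
Option D: A[2] 26->-1, delta=-27, new_sum=137+(-27)=110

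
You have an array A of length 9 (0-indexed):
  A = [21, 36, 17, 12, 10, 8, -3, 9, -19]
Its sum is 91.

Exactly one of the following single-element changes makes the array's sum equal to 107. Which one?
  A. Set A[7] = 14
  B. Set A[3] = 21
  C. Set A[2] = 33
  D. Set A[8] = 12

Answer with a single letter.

Answer: C

Derivation:
Option A: A[7] 9->14, delta=5, new_sum=91+(5)=96
Option B: A[3] 12->21, delta=9, new_sum=91+(9)=100
Option C: A[2] 17->33, delta=16, new_sum=91+(16)=107 <-- matches target
Option D: A[8] -19->12, delta=31, new_sum=91+(31)=122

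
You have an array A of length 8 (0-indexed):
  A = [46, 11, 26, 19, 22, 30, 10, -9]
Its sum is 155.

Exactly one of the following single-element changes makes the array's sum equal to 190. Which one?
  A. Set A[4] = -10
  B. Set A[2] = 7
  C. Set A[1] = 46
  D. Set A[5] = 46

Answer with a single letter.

Answer: C

Derivation:
Option A: A[4] 22->-10, delta=-32, new_sum=155+(-32)=123
Option B: A[2] 26->7, delta=-19, new_sum=155+(-19)=136
Option C: A[1] 11->46, delta=35, new_sum=155+(35)=190 <-- matches target
Option D: A[5] 30->46, delta=16, new_sum=155+(16)=171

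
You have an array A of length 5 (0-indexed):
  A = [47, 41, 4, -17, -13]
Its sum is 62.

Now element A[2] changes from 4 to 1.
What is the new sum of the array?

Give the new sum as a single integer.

Answer: 59

Derivation:
Old value at index 2: 4
New value at index 2: 1
Delta = 1 - 4 = -3
New sum = old_sum + delta = 62 + (-3) = 59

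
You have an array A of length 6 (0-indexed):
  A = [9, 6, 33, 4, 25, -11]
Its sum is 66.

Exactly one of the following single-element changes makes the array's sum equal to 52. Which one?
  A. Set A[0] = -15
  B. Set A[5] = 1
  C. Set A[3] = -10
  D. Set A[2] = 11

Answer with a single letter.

Answer: C

Derivation:
Option A: A[0] 9->-15, delta=-24, new_sum=66+(-24)=42
Option B: A[5] -11->1, delta=12, new_sum=66+(12)=78
Option C: A[3] 4->-10, delta=-14, new_sum=66+(-14)=52 <-- matches target
Option D: A[2] 33->11, delta=-22, new_sum=66+(-22)=44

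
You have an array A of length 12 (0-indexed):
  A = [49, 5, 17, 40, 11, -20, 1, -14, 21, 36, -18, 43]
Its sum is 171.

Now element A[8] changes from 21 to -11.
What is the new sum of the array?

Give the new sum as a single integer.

Answer: 139

Derivation:
Old value at index 8: 21
New value at index 8: -11
Delta = -11 - 21 = -32
New sum = old_sum + delta = 171 + (-32) = 139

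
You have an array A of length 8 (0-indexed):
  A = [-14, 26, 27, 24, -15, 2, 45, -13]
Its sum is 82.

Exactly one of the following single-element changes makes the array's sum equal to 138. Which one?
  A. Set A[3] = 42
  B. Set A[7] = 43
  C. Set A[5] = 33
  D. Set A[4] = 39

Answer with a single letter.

Answer: B

Derivation:
Option A: A[3] 24->42, delta=18, new_sum=82+(18)=100
Option B: A[7] -13->43, delta=56, new_sum=82+(56)=138 <-- matches target
Option C: A[5] 2->33, delta=31, new_sum=82+(31)=113
Option D: A[4] -15->39, delta=54, new_sum=82+(54)=136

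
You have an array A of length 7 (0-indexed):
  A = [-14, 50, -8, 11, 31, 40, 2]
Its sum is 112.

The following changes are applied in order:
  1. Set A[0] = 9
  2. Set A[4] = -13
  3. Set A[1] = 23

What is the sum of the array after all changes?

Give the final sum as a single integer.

Initial sum: 112
Change 1: A[0] -14 -> 9, delta = 23, sum = 135
Change 2: A[4] 31 -> -13, delta = -44, sum = 91
Change 3: A[1] 50 -> 23, delta = -27, sum = 64

Answer: 64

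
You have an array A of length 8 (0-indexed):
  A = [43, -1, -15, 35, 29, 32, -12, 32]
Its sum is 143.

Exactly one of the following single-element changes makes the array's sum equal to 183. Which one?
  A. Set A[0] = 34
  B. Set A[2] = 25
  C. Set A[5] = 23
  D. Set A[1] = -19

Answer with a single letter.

Answer: B

Derivation:
Option A: A[0] 43->34, delta=-9, new_sum=143+(-9)=134
Option B: A[2] -15->25, delta=40, new_sum=143+(40)=183 <-- matches target
Option C: A[5] 32->23, delta=-9, new_sum=143+(-9)=134
Option D: A[1] -1->-19, delta=-18, new_sum=143+(-18)=125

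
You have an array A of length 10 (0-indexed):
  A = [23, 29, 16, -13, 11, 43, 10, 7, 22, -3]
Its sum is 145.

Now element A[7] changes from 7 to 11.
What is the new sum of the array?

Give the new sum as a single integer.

Old value at index 7: 7
New value at index 7: 11
Delta = 11 - 7 = 4
New sum = old_sum + delta = 145 + (4) = 149

Answer: 149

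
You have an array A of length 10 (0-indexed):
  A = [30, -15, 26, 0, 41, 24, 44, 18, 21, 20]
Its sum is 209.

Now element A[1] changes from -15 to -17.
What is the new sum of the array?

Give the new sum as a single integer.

Old value at index 1: -15
New value at index 1: -17
Delta = -17 - -15 = -2
New sum = old_sum + delta = 209 + (-2) = 207

Answer: 207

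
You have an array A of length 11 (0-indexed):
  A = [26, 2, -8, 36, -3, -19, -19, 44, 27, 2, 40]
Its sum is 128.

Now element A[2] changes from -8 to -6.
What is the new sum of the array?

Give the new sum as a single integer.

Old value at index 2: -8
New value at index 2: -6
Delta = -6 - -8 = 2
New sum = old_sum + delta = 128 + (2) = 130

Answer: 130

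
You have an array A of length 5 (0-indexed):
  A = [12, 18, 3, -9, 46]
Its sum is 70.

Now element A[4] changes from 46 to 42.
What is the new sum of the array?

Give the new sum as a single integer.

Answer: 66

Derivation:
Old value at index 4: 46
New value at index 4: 42
Delta = 42 - 46 = -4
New sum = old_sum + delta = 70 + (-4) = 66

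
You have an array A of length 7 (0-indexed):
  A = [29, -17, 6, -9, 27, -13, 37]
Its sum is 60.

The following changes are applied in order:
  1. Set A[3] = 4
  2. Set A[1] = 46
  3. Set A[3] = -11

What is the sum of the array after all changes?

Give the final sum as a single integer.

Initial sum: 60
Change 1: A[3] -9 -> 4, delta = 13, sum = 73
Change 2: A[1] -17 -> 46, delta = 63, sum = 136
Change 3: A[3] 4 -> -11, delta = -15, sum = 121

Answer: 121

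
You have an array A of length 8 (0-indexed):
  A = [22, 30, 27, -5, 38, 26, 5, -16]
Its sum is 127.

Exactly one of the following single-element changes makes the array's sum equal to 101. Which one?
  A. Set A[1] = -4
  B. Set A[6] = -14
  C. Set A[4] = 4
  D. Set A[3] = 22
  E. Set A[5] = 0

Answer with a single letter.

Answer: E

Derivation:
Option A: A[1] 30->-4, delta=-34, new_sum=127+(-34)=93
Option B: A[6] 5->-14, delta=-19, new_sum=127+(-19)=108
Option C: A[4] 38->4, delta=-34, new_sum=127+(-34)=93
Option D: A[3] -5->22, delta=27, new_sum=127+(27)=154
Option E: A[5] 26->0, delta=-26, new_sum=127+(-26)=101 <-- matches target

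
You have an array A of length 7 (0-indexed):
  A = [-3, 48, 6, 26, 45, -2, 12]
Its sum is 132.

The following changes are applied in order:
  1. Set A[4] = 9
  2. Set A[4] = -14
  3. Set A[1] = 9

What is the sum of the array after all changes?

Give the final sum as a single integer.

Answer: 34

Derivation:
Initial sum: 132
Change 1: A[4] 45 -> 9, delta = -36, sum = 96
Change 2: A[4] 9 -> -14, delta = -23, sum = 73
Change 3: A[1] 48 -> 9, delta = -39, sum = 34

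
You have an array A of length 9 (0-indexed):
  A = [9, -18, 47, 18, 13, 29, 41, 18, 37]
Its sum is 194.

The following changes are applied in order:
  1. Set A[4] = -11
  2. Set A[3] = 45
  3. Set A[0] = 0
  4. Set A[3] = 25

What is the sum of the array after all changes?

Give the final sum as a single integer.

Initial sum: 194
Change 1: A[4] 13 -> -11, delta = -24, sum = 170
Change 2: A[3] 18 -> 45, delta = 27, sum = 197
Change 3: A[0] 9 -> 0, delta = -9, sum = 188
Change 4: A[3] 45 -> 25, delta = -20, sum = 168

Answer: 168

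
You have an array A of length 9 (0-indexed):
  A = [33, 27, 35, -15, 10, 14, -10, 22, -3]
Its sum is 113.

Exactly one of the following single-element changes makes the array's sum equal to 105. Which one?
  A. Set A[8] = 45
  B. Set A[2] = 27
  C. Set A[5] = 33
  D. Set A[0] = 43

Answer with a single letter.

Option A: A[8] -3->45, delta=48, new_sum=113+(48)=161
Option B: A[2] 35->27, delta=-8, new_sum=113+(-8)=105 <-- matches target
Option C: A[5] 14->33, delta=19, new_sum=113+(19)=132
Option D: A[0] 33->43, delta=10, new_sum=113+(10)=123

Answer: B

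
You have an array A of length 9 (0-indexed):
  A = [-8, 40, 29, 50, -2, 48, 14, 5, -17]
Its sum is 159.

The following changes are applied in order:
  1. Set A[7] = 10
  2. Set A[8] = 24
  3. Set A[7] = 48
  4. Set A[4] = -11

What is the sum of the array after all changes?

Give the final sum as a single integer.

Answer: 234

Derivation:
Initial sum: 159
Change 1: A[7] 5 -> 10, delta = 5, sum = 164
Change 2: A[8] -17 -> 24, delta = 41, sum = 205
Change 3: A[7] 10 -> 48, delta = 38, sum = 243
Change 4: A[4] -2 -> -11, delta = -9, sum = 234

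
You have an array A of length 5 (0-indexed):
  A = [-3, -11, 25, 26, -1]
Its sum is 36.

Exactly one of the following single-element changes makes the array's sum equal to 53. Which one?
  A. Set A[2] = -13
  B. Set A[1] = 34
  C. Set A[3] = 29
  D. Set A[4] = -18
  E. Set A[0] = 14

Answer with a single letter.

Answer: E

Derivation:
Option A: A[2] 25->-13, delta=-38, new_sum=36+(-38)=-2
Option B: A[1] -11->34, delta=45, new_sum=36+(45)=81
Option C: A[3] 26->29, delta=3, new_sum=36+(3)=39
Option D: A[4] -1->-18, delta=-17, new_sum=36+(-17)=19
Option E: A[0] -3->14, delta=17, new_sum=36+(17)=53 <-- matches target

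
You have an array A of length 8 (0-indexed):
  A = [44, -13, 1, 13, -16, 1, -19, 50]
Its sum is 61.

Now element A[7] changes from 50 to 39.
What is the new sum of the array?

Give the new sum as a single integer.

Answer: 50

Derivation:
Old value at index 7: 50
New value at index 7: 39
Delta = 39 - 50 = -11
New sum = old_sum + delta = 61 + (-11) = 50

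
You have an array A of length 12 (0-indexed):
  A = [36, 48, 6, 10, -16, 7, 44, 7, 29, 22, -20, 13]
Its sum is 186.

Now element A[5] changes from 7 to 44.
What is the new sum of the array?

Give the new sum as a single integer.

Old value at index 5: 7
New value at index 5: 44
Delta = 44 - 7 = 37
New sum = old_sum + delta = 186 + (37) = 223

Answer: 223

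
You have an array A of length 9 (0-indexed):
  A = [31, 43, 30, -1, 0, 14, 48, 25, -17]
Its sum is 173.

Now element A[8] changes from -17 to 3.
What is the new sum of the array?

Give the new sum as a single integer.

Old value at index 8: -17
New value at index 8: 3
Delta = 3 - -17 = 20
New sum = old_sum + delta = 173 + (20) = 193

Answer: 193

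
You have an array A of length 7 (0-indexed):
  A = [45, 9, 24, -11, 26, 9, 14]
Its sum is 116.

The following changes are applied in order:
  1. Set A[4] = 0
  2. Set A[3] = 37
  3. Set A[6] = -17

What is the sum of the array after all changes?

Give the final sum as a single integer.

Answer: 107

Derivation:
Initial sum: 116
Change 1: A[4] 26 -> 0, delta = -26, sum = 90
Change 2: A[3] -11 -> 37, delta = 48, sum = 138
Change 3: A[6] 14 -> -17, delta = -31, sum = 107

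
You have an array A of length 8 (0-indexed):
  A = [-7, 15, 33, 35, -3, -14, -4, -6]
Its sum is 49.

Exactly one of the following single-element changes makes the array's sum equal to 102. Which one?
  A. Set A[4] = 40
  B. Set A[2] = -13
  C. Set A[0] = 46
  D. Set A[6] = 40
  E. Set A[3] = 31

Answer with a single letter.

Answer: C

Derivation:
Option A: A[4] -3->40, delta=43, new_sum=49+(43)=92
Option B: A[2] 33->-13, delta=-46, new_sum=49+(-46)=3
Option C: A[0] -7->46, delta=53, new_sum=49+(53)=102 <-- matches target
Option D: A[6] -4->40, delta=44, new_sum=49+(44)=93
Option E: A[3] 35->31, delta=-4, new_sum=49+(-4)=45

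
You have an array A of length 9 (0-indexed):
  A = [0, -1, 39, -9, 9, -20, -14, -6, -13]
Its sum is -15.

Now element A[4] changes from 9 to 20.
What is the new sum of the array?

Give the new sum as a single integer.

Old value at index 4: 9
New value at index 4: 20
Delta = 20 - 9 = 11
New sum = old_sum + delta = -15 + (11) = -4

Answer: -4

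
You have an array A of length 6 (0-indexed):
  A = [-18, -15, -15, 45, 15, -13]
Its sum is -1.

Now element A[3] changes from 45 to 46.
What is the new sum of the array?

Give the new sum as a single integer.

Old value at index 3: 45
New value at index 3: 46
Delta = 46 - 45 = 1
New sum = old_sum + delta = -1 + (1) = 0

Answer: 0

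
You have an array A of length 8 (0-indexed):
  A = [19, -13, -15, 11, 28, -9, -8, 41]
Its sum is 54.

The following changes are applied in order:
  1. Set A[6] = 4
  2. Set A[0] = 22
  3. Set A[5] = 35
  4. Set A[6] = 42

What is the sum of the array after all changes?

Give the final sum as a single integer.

Answer: 151

Derivation:
Initial sum: 54
Change 1: A[6] -8 -> 4, delta = 12, sum = 66
Change 2: A[0] 19 -> 22, delta = 3, sum = 69
Change 3: A[5] -9 -> 35, delta = 44, sum = 113
Change 4: A[6] 4 -> 42, delta = 38, sum = 151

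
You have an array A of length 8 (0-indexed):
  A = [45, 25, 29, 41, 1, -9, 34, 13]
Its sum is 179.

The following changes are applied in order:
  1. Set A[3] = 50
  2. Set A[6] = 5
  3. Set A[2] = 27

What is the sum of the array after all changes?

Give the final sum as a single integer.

Answer: 157

Derivation:
Initial sum: 179
Change 1: A[3] 41 -> 50, delta = 9, sum = 188
Change 2: A[6] 34 -> 5, delta = -29, sum = 159
Change 3: A[2] 29 -> 27, delta = -2, sum = 157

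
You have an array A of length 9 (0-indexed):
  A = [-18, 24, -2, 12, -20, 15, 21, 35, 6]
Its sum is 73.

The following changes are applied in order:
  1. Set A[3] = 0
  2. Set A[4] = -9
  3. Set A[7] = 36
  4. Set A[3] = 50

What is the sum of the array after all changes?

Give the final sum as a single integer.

Initial sum: 73
Change 1: A[3] 12 -> 0, delta = -12, sum = 61
Change 2: A[4] -20 -> -9, delta = 11, sum = 72
Change 3: A[7] 35 -> 36, delta = 1, sum = 73
Change 4: A[3] 0 -> 50, delta = 50, sum = 123

Answer: 123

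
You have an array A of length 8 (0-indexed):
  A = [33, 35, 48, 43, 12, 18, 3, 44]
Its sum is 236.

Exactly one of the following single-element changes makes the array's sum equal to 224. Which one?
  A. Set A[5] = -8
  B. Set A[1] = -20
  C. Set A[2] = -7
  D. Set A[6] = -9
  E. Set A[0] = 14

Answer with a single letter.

Option A: A[5] 18->-8, delta=-26, new_sum=236+(-26)=210
Option B: A[1] 35->-20, delta=-55, new_sum=236+(-55)=181
Option C: A[2] 48->-7, delta=-55, new_sum=236+(-55)=181
Option D: A[6] 3->-9, delta=-12, new_sum=236+(-12)=224 <-- matches target
Option E: A[0] 33->14, delta=-19, new_sum=236+(-19)=217

Answer: D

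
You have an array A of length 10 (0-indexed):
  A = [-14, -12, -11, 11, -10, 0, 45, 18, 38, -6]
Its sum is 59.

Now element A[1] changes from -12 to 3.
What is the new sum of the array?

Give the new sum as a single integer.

Old value at index 1: -12
New value at index 1: 3
Delta = 3 - -12 = 15
New sum = old_sum + delta = 59 + (15) = 74

Answer: 74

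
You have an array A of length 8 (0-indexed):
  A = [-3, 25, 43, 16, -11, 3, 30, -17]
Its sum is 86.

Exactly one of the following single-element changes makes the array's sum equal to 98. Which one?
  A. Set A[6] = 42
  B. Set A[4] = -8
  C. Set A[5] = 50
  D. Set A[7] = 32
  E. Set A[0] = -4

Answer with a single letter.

Option A: A[6] 30->42, delta=12, new_sum=86+(12)=98 <-- matches target
Option B: A[4] -11->-8, delta=3, new_sum=86+(3)=89
Option C: A[5] 3->50, delta=47, new_sum=86+(47)=133
Option D: A[7] -17->32, delta=49, new_sum=86+(49)=135
Option E: A[0] -3->-4, delta=-1, new_sum=86+(-1)=85

Answer: A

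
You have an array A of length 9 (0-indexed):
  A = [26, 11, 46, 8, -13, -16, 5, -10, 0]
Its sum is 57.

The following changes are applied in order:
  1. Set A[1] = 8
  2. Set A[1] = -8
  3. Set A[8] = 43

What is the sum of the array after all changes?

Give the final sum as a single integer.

Initial sum: 57
Change 1: A[1] 11 -> 8, delta = -3, sum = 54
Change 2: A[1] 8 -> -8, delta = -16, sum = 38
Change 3: A[8] 0 -> 43, delta = 43, sum = 81

Answer: 81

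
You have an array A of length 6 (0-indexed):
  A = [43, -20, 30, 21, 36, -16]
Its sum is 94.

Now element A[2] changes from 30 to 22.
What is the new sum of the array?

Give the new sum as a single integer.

Old value at index 2: 30
New value at index 2: 22
Delta = 22 - 30 = -8
New sum = old_sum + delta = 94 + (-8) = 86

Answer: 86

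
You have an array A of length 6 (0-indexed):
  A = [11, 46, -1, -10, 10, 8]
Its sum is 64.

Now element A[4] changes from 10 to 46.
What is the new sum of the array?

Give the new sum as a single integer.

Old value at index 4: 10
New value at index 4: 46
Delta = 46 - 10 = 36
New sum = old_sum + delta = 64 + (36) = 100

Answer: 100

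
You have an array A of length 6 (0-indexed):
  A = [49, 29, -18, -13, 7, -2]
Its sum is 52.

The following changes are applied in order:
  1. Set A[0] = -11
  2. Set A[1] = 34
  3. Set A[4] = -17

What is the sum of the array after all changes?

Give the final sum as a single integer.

Answer: -27

Derivation:
Initial sum: 52
Change 1: A[0] 49 -> -11, delta = -60, sum = -8
Change 2: A[1] 29 -> 34, delta = 5, sum = -3
Change 3: A[4] 7 -> -17, delta = -24, sum = -27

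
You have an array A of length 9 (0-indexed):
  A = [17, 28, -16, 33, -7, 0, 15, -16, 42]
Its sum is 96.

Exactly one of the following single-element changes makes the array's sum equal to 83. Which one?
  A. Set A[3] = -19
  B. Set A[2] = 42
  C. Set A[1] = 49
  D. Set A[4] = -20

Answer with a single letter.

Answer: D

Derivation:
Option A: A[3] 33->-19, delta=-52, new_sum=96+(-52)=44
Option B: A[2] -16->42, delta=58, new_sum=96+(58)=154
Option C: A[1] 28->49, delta=21, new_sum=96+(21)=117
Option D: A[4] -7->-20, delta=-13, new_sum=96+(-13)=83 <-- matches target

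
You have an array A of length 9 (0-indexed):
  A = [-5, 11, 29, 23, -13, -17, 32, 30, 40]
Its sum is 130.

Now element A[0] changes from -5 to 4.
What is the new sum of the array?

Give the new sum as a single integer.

Old value at index 0: -5
New value at index 0: 4
Delta = 4 - -5 = 9
New sum = old_sum + delta = 130 + (9) = 139

Answer: 139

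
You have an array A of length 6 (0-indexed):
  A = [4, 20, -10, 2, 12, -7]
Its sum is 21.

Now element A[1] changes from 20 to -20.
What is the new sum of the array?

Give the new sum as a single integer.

Answer: -19

Derivation:
Old value at index 1: 20
New value at index 1: -20
Delta = -20 - 20 = -40
New sum = old_sum + delta = 21 + (-40) = -19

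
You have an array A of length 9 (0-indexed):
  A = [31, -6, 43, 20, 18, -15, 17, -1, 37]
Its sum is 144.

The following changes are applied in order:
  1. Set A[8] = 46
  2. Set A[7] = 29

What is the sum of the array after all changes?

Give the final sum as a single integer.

Initial sum: 144
Change 1: A[8] 37 -> 46, delta = 9, sum = 153
Change 2: A[7] -1 -> 29, delta = 30, sum = 183

Answer: 183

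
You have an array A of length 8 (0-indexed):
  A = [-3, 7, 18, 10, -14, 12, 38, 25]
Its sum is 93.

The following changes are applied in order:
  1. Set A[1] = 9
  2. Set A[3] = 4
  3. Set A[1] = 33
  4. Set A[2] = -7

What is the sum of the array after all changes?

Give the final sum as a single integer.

Initial sum: 93
Change 1: A[1] 7 -> 9, delta = 2, sum = 95
Change 2: A[3] 10 -> 4, delta = -6, sum = 89
Change 3: A[1] 9 -> 33, delta = 24, sum = 113
Change 4: A[2] 18 -> -7, delta = -25, sum = 88

Answer: 88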